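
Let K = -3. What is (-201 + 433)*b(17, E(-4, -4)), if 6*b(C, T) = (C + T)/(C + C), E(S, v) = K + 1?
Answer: 290/17 ≈ 17.059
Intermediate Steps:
E(S, v) = -2 (E(S, v) = -3 + 1 = -2)
b(C, T) = (C + T)/(12*C) (b(C, T) = ((C + T)/(C + C))/6 = ((C + T)/((2*C)))/6 = ((C + T)*(1/(2*C)))/6 = ((C + T)/(2*C))/6 = (C + T)/(12*C))
(-201 + 433)*b(17, E(-4, -4)) = (-201 + 433)*((1/12)*(17 - 2)/17) = 232*((1/12)*(1/17)*15) = 232*(5/68) = 290/17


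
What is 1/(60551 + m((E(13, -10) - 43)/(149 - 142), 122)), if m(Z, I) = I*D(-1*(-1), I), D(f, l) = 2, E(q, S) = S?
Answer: 1/60795 ≈ 1.6449e-5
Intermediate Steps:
m(Z, I) = 2*I (m(Z, I) = I*2 = 2*I)
1/(60551 + m((E(13, -10) - 43)/(149 - 142), 122)) = 1/(60551 + 2*122) = 1/(60551 + 244) = 1/60795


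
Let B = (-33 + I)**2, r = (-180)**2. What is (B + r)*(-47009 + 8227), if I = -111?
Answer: -2060720352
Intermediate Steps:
r = 32400
B = 20736 (B = (-33 - 111)**2 = (-144)**2 = 20736)
(B + r)*(-47009 + 8227) = (20736 + 32400)*(-47009 + 8227) = 53136*(-38782) = -2060720352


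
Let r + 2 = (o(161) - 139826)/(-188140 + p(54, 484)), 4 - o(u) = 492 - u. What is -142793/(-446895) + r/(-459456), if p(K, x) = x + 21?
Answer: 91187358482917/285383924589120 ≈ 0.31953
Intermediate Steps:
p(K, x) = 21 + x
o(u) = -488 + u (o(u) = 4 - (492 - u) = 4 + (-492 + u) = -488 + u)
r = -235117/187635 (r = -2 + ((-488 + 161) - 139826)/(-188140 + (21 + 484)) = -2 + (-327 - 139826)/(-188140 + 505) = -2 - 140153/(-187635) = -2 - 140153*(-1/187635) = -2 + 140153/187635 = -235117/187635 ≈ -1.2531)
-142793/(-446895) + r/(-459456) = -142793/(-446895) - 235117/187635/(-459456) = -142793*(-1/446895) - 235117/187635*(-1/459456) = 142793/446895 + 235117/86210026560 = 91187358482917/285383924589120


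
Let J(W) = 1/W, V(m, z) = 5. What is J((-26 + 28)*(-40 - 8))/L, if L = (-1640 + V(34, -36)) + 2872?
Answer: -1/118752 ≈ -8.4209e-6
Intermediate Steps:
L = 1237 (L = (-1640 + 5) + 2872 = -1635 + 2872 = 1237)
J((-26 + 28)*(-40 - 8))/L = 1/(((-26 + 28)*(-40 - 8))*1237) = (1/1237)/(2*(-48)) = (1/1237)/(-96) = -1/96*1/1237 = -1/118752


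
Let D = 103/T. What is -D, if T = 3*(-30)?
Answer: 103/90 ≈ 1.1444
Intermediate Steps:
T = -90
D = -103/90 (D = 103/(-90) = 103*(-1/90) = -103/90 ≈ -1.1444)
-D = -1*(-103/90) = 103/90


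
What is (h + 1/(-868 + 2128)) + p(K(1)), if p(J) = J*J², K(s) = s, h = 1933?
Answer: 2436841/1260 ≈ 1934.0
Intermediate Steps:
p(J) = J³
(h + 1/(-868 + 2128)) + p(K(1)) = (1933 + 1/(-868 + 2128)) + 1³ = (1933 + 1/1260) + 1 = 2435581/1260 + 1 = 2436841/1260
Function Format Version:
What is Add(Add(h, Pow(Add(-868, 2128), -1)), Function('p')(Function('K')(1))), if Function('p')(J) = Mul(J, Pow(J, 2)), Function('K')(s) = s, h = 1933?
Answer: Rational(2436841, 1260) ≈ 1934.0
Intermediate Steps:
Function('p')(J) = Pow(J, 3)
Add(Add(h, Pow(Add(-868, 2128), -1)), Function('p')(Function('K')(1))) = Add(Add(1933, Pow(Add(-868, 2128), -1)), Pow(1, 3)) = Add(Add(1933, Pow(1260, -1)), 1) = Add(Add(1933, Rational(1, 1260)), 1) = Add(Rational(2435581, 1260), 1) = Rational(2436841, 1260)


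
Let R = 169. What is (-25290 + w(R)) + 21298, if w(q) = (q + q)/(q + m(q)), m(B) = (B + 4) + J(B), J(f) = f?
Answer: -2039574/511 ≈ -3991.3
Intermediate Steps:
m(B) = 4 + 2*B (m(B) = (B + 4) + B = (4 + B) + B = 4 + 2*B)
w(q) = 2*q/(4 + 3*q) (w(q) = (q + q)/(q + (4 + 2*q)) = (2*q)/(4 + 3*q) = 2*q/(4 + 3*q))
(-25290 + w(R)) + 21298 = (-25290 + 2*169/(4 + 3*169)) + 21298 = (-25290 + 2*169/(4 + 507)) + 21298 = (-25290 + 2*169/511) + 21298 = (-25290 + 2*169*(1/511)) + 21298 = (-25290 + 338/511) + 21298 = -12922852/511 + 21298 = -2039574/511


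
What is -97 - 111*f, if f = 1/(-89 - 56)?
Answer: -13954/145 ≈ -96.234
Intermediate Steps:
f = -1/145 (f = 1/(-145) = -1/145 ≈ -0.0068966)
-97 - 111*f = -97 - 111*(-1/145) = -97 + 111/145 = -13954/145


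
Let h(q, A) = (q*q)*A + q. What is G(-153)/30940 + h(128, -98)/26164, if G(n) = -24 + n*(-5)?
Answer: -954902043/15567580 ≈ -61.339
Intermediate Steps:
G(n) = -24 - 5*n
h(q, A) = q + A*q² (h(q, A) = q²*A + q = A*q² + q = q + A*q²)
G(-153)/30940 + h(128, -98)/26164 = (-24 - 5*(-153))/30940 + (128*(1 - 98*128))/26164 = (-24 + 765)*(1/30940) + (128*(1 - 12544))*(1/26164) = 741*(1/30940) + (128*(-12543))*(1/26164) = 57/2380 - 1605504*1/26164 = 57/2380 - 401376/6541 = -954902043/15567580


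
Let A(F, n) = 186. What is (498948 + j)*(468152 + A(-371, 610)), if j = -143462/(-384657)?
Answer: 6914253458319748/29589 ≈ 2.3368e+11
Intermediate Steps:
j = 143462/384657 (j = -143462*(-1/384657) = 143462/384657 ≈ 0.37296)
(498948 + j)*(468152 + A(-371, 610)) = (498948 + 143462/384657)*(468152 + 186) = (191923984298/384657)*468338 = 6914253458319748/29589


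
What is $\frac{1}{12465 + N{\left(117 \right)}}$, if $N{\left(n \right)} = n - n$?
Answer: $\frac{1}{12465} \approx 8.0225 \cdot 10^{-5}$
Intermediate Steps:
$N{\left(n \right)} = 0$
$\frac{1}{12465 + N{\left(117 \right)}} = \frac{1}{12465 + 0} = \frac{1}{12465}$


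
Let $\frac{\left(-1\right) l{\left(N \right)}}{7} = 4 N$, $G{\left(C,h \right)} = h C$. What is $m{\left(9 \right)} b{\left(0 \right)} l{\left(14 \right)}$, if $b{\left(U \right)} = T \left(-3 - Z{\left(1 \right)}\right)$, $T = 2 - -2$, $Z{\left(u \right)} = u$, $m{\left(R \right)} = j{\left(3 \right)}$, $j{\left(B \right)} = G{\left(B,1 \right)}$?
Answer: $18816$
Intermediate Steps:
$G{\left(C,h \right)} = C h$
$j{\left(B \right)} = B$ ($j{\left(B \right)} = B 1 = B$)
$l{\left(N \right)} = - 28 N$ ($l{\left(N \right)} = - 7 \cdot 4 N = - 28 N$)
$m{\left(R \right)} = 3$
$T = 4$ ($T = 2 + 2 = 4$)
$b{\left(U \right)} = -16$ ($b{\left(U \right)} = 4 \left(-3 - 1\right) = 4 \left(-4\right) = -16$)
$m{\left(9 \right)} b{\left(0 \right)} l{\left(14 \right)} = 3 \left(-16\right) \left(\left(-28\right) 14\right) = \left(-48\right) \left(-392\right) = 18816$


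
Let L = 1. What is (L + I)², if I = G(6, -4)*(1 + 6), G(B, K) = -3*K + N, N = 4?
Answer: 12769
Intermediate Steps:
G(B, K) = 4 - 3*K (G(B, K) = -3*K + 4 = 4 - 3*K)
I = 112 (I = (4 - 3*(-4))*(1 + 6) = (4 + 12)*7 = 16*7 = 112)
(L + I)² = (1 + 112)² = 113² = 12769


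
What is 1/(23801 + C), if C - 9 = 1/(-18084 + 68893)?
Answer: 50809/1209762291 ≈ 4.1999e-5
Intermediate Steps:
C = 457282/50809 (C = 9 + 1/(-18084 + 68893) = 9 + 1/50809 = 457282/50809 ≈ 9.0000)
1/(23801 + C) = 1/(23801 + 457282/50809) = 1/(1209762291/50809) = 50809/1209762291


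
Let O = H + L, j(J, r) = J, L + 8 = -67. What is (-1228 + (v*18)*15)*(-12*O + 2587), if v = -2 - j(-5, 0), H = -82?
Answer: -1868878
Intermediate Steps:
L = -75 (L = -8 - 67 = -75)
O = -157 (O = -82 - 75 = -157)
v = 3 (v = -2 - 1*(-5) = -2 + 5 = 3)
(-1228 + (v*18)*15)*(-12*O + 2587) = (-1228 + (3*18)*15)*(-12*(-157) + 2587) = (-1228 + 54*15)*(1884 + 2587) = (-1228 + 810)*4471 = -418*4471 = -1868878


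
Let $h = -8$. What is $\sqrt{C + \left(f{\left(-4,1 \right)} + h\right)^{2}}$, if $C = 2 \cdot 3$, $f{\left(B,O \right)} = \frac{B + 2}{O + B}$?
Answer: $\frac{\sqrt{538}}{3} \approx 7.7316$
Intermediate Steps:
$f{\left(B,O \right)} = \frac{2 + B}{B + O}$
$C = 6$
$\sqrt{C + \left(f{\left(-4,1 \right)} + h\right)^{2}} = \sqrt{6 + \left(\frac{2 - 4}{-4 + 1} - 8\right)^{2}} = \sqrt{6 + \left(\frac{1}{-3} \left(-2\right) - 8\right)^{2}} = \sqrt{6 + \left(\left(- \frac{1}{3}\right) \left(-2\right) - 8\right)^{2}} = \sqrt{6 + \left(\frac{2}{3} - 8\right)^{2}} = \sqrt{6 + \left(- \frac{22}{3}\right)^{2}} = \sqrt{6 + \frac{484}{9}} = \sqrt{\frac{538}{9}} = \frac{\sqrt{538}}{3}$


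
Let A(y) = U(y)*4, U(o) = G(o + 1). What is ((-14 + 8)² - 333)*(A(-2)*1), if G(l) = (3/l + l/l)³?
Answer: 9504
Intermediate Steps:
G(l) = (1 + 3/l)³ (G(l) = (3/l + 1)³ = (1 + 3/l)³)
U(o) = (4 + o)³/(1 + o)³ (U(o) = (3 + (o + 1))³/(o + 1)³ = (3 + (1 + o))³/(1 + o)³ = (4 + o)³/(1 + o)³)
A(y) = 4*(4 + y)³/(1 + y)³ (A(y) = ((4 + y)³/(1 + y)³)*4 = 4*(4 + y)³/(1 + y)³)
((-14 + 8)² - 333)*(A(-2)*1) = ((-14 + 8)² - 333)*((4*(4 - 2)³/(1 - 2)³)*1) = ((-6)² - 333)*((4*2³/(-1)³)*1) = (36 - 333)*((4*(-1)*8)*1) = -(-9504) = -297*(-32) = 9504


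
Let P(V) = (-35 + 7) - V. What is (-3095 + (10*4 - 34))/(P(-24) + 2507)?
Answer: -3089/2503 ≈ -1.2341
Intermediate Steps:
P(V) = -28 - V
(-3095 + (10*4 - 34))/(P(-24) + 2507) = (-3095 + (10*4 - 34))/((-28 - 1*(-24)) + 2507) = (-3095 + (40 - 34))/((-28 + 24) + 2507) = (-3095 + 6)/(-4 + 2507) = -3089/2503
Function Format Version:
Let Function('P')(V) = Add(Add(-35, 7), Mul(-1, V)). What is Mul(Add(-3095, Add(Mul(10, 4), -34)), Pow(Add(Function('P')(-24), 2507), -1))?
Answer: Rational(-3089, 2503) ≈ -1.2341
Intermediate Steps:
Function('P')(V) = Add(-28, Mul(-1, V))
Mul(Add(-3095, Add(Mul(10, 4), -34)), Pow(Add(Function('P')(-24), 2507), -1)) = Mul(Add(-3095, Add(Mul(10, 4), -34)), Pow(Add(Add(-28, Mul(-1, -24)), 2507), -1)) = Mul(Add(-3095, Add(40, -34)), Pow(Add(Add(-28, 24), 2507), -1)) = Mul(Add(-3095, 6), Pow(Add(-4, 2507), -1)) = Mul(-3089, Pow(2503, -1)) = Mul(-3089, Rational(1, 2503)) = Rational(-3089, 2503)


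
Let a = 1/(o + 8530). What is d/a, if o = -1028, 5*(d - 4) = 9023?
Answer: 67840586/5 ≈ 1.3568e+7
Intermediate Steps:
d = 9043/5 (d = 4 + (⅕)*9023 = 4 + 9023/5 = 9043/5 ≈ 1808.6)
a = 1/7502 (a = 1/(-1028 + 8530) = 1/7502 ≈ 0.00013330)
d/a = 9043/(5*(1/7502)) = (9043/5)*7502 = 67840586/5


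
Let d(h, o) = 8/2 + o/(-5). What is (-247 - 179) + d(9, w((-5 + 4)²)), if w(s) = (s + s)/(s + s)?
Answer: -2111/5 ≈ -422.20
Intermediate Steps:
w(s) = 1 (w(s) = (2*s)/((2*s)) = (2*s)*(1/(2*s)) = 1)
d(h, o) = 4 - o/5 (d(h, o) = 8*(½) + o*(-⅕) = 4 - o/5)
(-247 - 179) + d(9, w((-5 + 4)²)) = (-247 - 179) + (4 - ⅕*1) = -426 + (4 - ⅕) = -426 + 19/5 = -2111/5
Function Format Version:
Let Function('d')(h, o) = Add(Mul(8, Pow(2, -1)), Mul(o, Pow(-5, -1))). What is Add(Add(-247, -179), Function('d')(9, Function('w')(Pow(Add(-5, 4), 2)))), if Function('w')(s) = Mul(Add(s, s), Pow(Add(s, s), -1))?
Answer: Rational(-2111, 5) ≈ -422.20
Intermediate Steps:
Function('w')(s) = 1 (Function('w')(s) = Mul(Mul(2, s), Pow(Mul(2, s), -1)) = Mul(Mul(2, s), Mul(Rational(1, 2), Pow(s, -1))) = 1)
Function('d')(h, o) = Add(4, Mul(Rational(-1, 5), o)) (Function('d')(h, o) = Add(Mul(8, Rational(1, 2)), Mul(o, Rational(-1, 5))) = Add(4, Mul(Rational(-1, 5), o)))
Add(Add(-247, -179), Function('d')(9, Function('w')(Pow(Add(-5, 4), 2)))) = Add(Add(-247, -179), Add(4, Mul(Rational(-1, 5), 1))) = Add(-426, Add(4, Rational(-1, 5))) = Add(-426, Rational(19, 5)) = Rational(-2111, 5)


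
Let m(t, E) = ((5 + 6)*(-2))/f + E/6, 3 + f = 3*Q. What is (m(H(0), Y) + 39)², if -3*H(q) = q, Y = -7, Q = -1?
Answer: 6889/4 ≈ 1722.3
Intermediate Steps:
H(q) = -q/3
f = -6 (f = -3 + 3*(-1) = -3 - 3 = -6)
m(t, E) = 11/3 + E/6 (m(t, E) = ((5 + 6)*(-2))/(-6) + E/6 = (11*(-2))*(-⅙) + E*(⅙) = -22*(-⅙) + E/6 = 11/3 + E/6)
(m(H(0), Y) + 39)² = ((11/3 + (⅙)*(-7)) + 39)² = ((11/3 - 7/6) + 39)² = (5/2 + 39)² = (83/2)² = 6889/4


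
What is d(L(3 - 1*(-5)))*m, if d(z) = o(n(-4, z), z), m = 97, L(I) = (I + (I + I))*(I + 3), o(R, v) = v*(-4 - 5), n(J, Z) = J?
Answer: -230472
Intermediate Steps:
o(R, v) = -9*v (o(R, v) = v*(-9) = -9*v)
L(I) = 3*I*(3 + I) (L(I) = (I + 2*I)*(3 + I) = (3*I)*(3 + I) = 3*I*(3 + I))
d(z) = -9*z
d(L(3 - 1*(-5)))*m = -27*(3 - 1*(-5))*(3 + (3 - 1*(-5)))*97 = -27*(3 + 5)*(3 + (3 + 5))*97 = -27*8*(3 + 8)*97 = -27*8*11*97 = -9*264*97 = -2376*97 = -230472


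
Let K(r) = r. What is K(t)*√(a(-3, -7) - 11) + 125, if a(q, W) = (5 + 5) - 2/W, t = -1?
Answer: 125 - I*√35/7 ≈ 125.0 - 0.84515*I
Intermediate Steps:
a(q, W) = 10 - 2/W
K(t)*√(a(-3, -7) - 11) + 125 = -√((10 - 2/(-7)) - 11) + 125 = -√((10 - 2*(-⅐)) - 11) + 125 = -√((10 + 2/7) - 11) + 125 = -√(72/7 - 11) + 125 = -√(-5/7) + 125 = -I*√35/7 + 125 = 125 - I*√35/7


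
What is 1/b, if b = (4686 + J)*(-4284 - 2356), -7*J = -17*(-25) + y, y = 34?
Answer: -7/214757520 ≈ -3.2595e-8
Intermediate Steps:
J = -459/7 (J = -(-17*(-25) + 34)/7 = -(425 + 34)/7 = -⅐*459 = -459/7 ≈ -65.571)
b = -214757520/7 (b = (4686 - 459/7)*(-4284 - 2356) = (32343/7)*(-6640) = -214757520/7 ≈ -3.0680e+7)
1/b = 1/(-214757520/7) = -7/214757520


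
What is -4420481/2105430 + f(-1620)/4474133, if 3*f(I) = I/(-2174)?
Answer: -21498489682370551/10239511566460530 ≈ -2.0996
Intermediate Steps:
f(I) = -I/6522 (f(I) = (I/(-2174))/3 = (I*(-1/2174))/3 = (-I/2174)/3 = -I/6522)
-4420481/2105430 + f(-1620)/4474133 = -4420481/2105430 - 1/6522*(-1620)/4474133 = -4420481*1/2105430 + (270/1087)*(1/4474133) = -4420481/2105430 + 270/4863382571 = -21498489682370551/10239511566460530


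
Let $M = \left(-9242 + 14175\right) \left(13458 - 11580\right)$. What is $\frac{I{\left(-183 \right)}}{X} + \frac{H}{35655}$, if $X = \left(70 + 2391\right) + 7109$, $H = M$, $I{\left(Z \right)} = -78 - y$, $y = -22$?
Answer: $\frac{591040990}{2274789} \approx 259.82$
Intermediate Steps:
$I{\left(Z \right)} = -56$ ($I{\left(Z \right)} = -78 - -22 = -78 + 22 = -56$)
$M = 9264174$ ($M = 4933 \cdot 1878 = 9264174$)
$H = 9264174$
$X = 9570$ ($X = 2461 + 7109 = 9570$)
$\frac{I{\left(-183 \right)}}{X} + \frac{H}{35655} = - \frac{56}{9570} + \frac{9264174}{35655} = \left(-56\right) \frac{1}{9570} + 9264174 \cdot \frac{1}{35655} = - \frac{28}{4785} + \frac{3088058}{11885} = \frac{591040990}{2274789}$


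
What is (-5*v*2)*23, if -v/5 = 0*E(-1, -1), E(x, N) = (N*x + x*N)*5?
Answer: 0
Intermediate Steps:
E(x, N) = 10*N*x (E(x, N) = (N*x + N*x)*5 = (2*N*x)*5 = 10*N*x)
v = 0 (v = -0*10*(-1)*(-1) = -0*10 = -5*0 = 0)
(-5*v*2)*23 = (-5*0*2)*23 = (0*2)*23 = 0*23 = 0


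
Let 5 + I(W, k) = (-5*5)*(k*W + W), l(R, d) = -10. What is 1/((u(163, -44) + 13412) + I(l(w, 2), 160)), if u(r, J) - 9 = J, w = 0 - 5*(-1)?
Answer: 1/53622 ≈ 1.8649e-5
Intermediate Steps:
w = 5 (w = 0 + 5 = 5)
u(r, J) = 9 + J
I(W, k) = -5 - 25*W - 25*W*k (I(W, k) = -5 + (-5*5)*(k*W + W) = -5 - 25*(W*k + W) = -5 - 25*(W + W*k) = -5 + (-25*W - 25*W*k) = -5 - 25*W - 25*W*k)
1/((u(163, -44) + 13412) + I(l(w, 2), 160)) = 1/(((9 - 44) + 13412) + (-5 - 25*(-10) - 25*(-10)*160)) = 1/((-35 + 13412) + (-5 + 250 + 40000)) = 1/(13377 + 40245) = 1/53622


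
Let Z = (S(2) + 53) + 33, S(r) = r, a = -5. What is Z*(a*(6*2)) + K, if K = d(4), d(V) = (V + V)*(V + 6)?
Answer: -5200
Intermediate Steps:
d(V) = 2*V*(6 + V) (d(V) = (2*V)*(6 + V) = 2*V*(6 + V))
K = 80 (K = 2*4*(6 + 4) = 2*4*10 = 80)
Z = 88 (Z = (2 + 53) + 33 = 55 + 33 = 88)
Z*(a*(6*2)) + K = 88*(-30*2) + 80 = 88*(-5*12) + 80 = 88*(-60) + 80 = -5280 + 80 = -5200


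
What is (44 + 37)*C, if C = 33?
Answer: 2673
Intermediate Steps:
(44 + 37)*C = (44 + 37)*33 = 81*33 = 2673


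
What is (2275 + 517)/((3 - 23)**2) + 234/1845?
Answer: 14569/2050 ≈ 7.1068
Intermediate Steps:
(2275 + 517)/((3 - 23)**2) + 234/1845 = 2792/((-20)**2) + 234*(1/1845) = 2792/400 + 26/205 = 2792*(1/400) + 26/205 = 349/50 + 26/205 = 14569/2050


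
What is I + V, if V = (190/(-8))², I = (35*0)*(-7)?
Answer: 9025/16 ≈ 564.06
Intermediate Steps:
I = 0 (I = 0*(-7) = 0)
V = 9025/16 (V = (190*(-⅛))² = (-95/4)² = 9025/16 ≈ 564.06)
I + V = 0 + 9025/16 = 9025/16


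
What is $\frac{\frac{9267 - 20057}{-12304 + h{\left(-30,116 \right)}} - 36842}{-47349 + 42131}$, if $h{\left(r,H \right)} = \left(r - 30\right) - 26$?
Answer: $\frac{45646159}{6465102} \approx 7.0604$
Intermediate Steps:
$h{\left(r,H \right)} = -56 + r$ ($h{\left(r,H \right)} = \left(-30 + r\right) - 26 = -56 + r$)
$\frac{\frac{9267 - 20057}{-12304 + h{\left(-30,116 \right)}} - 36842}{-47349 + 42131} = \frac{\frac{9267 - 20057}{-12304 - 86} - 36842}{-47349 + 42131} = \frac{- \frac{10790}{-12304 - 86} - 36842}{-5218} = \left(- \frac{10790}{-12390} - 36842\right) \left(- \frac{1}{5218}\right) = \left(\left(-10790\right) \left(- \frac{1}{12390}\right) - 36842\right) \left(- \frac{1}{5218}\right) = \left(\frac{1079}{1239} - 36842\right) \left(- \frac{1}{5218}\right) = \left(- \frac{45646159}{1239}\right) \left(- \frac{1}{5218}\right) = \frac{45646159}{6465102}$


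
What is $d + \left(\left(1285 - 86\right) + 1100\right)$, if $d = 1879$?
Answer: $4178$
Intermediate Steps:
$d + \left(\left(1285 - 86\right) + 1100\right) = 1879 + \left(\left(1285 - 86\right) + 1100\right) = 1879 + \left(1199 + 1100\right) = 1879 + 2299 = 4178$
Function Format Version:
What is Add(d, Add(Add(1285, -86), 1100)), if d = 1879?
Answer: 4178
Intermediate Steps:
Add(d, Add(Add(1285, -86), 1100)) = Add(1879, Add(Add(1285, -86), 1100)) = Add(1879, Add(1199, 1100)) = Add(1879, 2299) = 4178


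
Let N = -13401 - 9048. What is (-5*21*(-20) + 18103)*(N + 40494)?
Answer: 364563135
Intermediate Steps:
N = -22449
(-5*21*(-20) + 18103)*(N + 40494) = (-5*21*(-20) + 18103)*(-22449 + 40494) = (-105*(-20) + 18103)*18045 = (2100 + 18103)*18045 = 20203*18045 = 364563135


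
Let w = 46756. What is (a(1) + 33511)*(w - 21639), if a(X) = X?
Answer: 841720904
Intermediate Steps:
(a(1) + 33511)*(w - 21639) = (1 + 33511)*(46756 - 21639) = 33512*25117 = 841720904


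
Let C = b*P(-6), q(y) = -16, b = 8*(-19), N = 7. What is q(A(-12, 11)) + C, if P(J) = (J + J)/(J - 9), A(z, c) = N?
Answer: -688/5 ≈ -137.60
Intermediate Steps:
b = -152
A(z, c) = 7
P(J) = 2*J/(-9 + J) (P(J) = (2*J)/(-9 + J) = 2*J/(-9 + J))
C = -608/5 (C = -304*(-6)/(-9 - 6) = -304*(-6)/(-15) = -304*(-6)*(-1)/15 = -152*⅘ = -608/5 ≈ -121.60)
q(A(-12, 11)) + C = -16 - 608/5 = -688/5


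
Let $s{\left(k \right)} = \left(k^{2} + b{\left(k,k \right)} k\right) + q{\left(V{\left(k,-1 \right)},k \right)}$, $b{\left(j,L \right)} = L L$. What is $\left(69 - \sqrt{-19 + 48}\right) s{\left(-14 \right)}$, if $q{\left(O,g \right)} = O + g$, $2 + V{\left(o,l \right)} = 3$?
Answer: $-176709 + 2561 \sqrt{29} \approx -1.6292 \cdot 10^{5}$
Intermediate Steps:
$V{\left(o,l \right)} = 1$ ($V{\left(o,l \right)} = -2 + 3 = 1$)
$b{\left(j,L \right)} = L^{2}$
$s{\left(k \right)} = 1 + k + k^{2} + k^{3}$ ($s{\left(k \right)} = \left(k^{2} + k^{2} k\right) + \left(1 + k\right) = \left(k^{2} + k^{3}\right) + \left(1 + k\right) = 1 + k + k^{2} + k^{3}$)
$\left(69 - \sqrt{-19 + 48}\right) s{\left(-14 \right)} = \left(69 - \sqrt{-19 + 48}\right) \left(1 - 14 + \left(-14\right)^{2} + \left(-14\right)^{3}\right) = \left(69 - \sqrt{29}\right) \left(1 - 14 + 196 - 2744\right) = \left(69 - \sqrt{29}\right) \left(-2561\right) = -176709 + 2561 \sqrt{29}$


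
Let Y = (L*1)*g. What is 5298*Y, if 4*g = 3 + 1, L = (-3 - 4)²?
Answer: 259602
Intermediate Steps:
L = 49 (L = (-7)² = 49)
g = 1 (g = (3 + 1)/4 = (¼)*4 = 1)
Y = 49 (Y = (49*1)*1 = 49*1 = 49)
5298*Y = 5298*49 = 259602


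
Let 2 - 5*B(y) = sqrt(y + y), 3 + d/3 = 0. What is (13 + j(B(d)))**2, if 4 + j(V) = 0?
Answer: 81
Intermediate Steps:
d = -9 (d = -9 + 3*0 = -9 + 0 = -9)
B(y) = 2/5 - sqrt(2)*sqrt(y)/5 (B(y) = 2/5 - sqrt(y + y)/5 = 2/5 - sqrt(2)*sqrt(y)/5)
j(V) = -4 (j(V) = -4 + 0 = -4)
(13 + j(B(d)))**2 = (13 - 4)**2 = 9**2 = 81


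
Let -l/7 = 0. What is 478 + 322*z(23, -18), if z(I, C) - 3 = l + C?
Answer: -4352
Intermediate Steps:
l = 0 (l = -7*0 = 0)
z(I, C) = 3 + C (z(I, C) = 3 + (0 + C) = 3 + C)
478 + 322*z(23, -18) = 478 + 322*(3 - 18) = 478 + 322*(-15) = 478 - 4830 = -4352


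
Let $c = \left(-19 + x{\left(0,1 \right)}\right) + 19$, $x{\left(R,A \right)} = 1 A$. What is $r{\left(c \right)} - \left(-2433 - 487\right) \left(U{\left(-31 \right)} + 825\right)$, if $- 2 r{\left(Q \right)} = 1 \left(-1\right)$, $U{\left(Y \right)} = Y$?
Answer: $\frac{4636961}{2} \approx 2.3185 \cdot 10^{6}$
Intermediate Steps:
$x{\left(R,A \right)} = A$
$c = 1$ ($c = \left(-19 + 1\right) + 19 = -18 + 19 = 1$)
$r{\left(Q \right)} = \frac{1}{2}$ ($r{\left(Q \right)} = - \frac{1 \left(-1\right)}{2} = \left(- \frac{1}{2}\right) \left(-1\right) = \frac{1}{2}$)
$r{\left(c \right)} - \left(-2433 - 487\right) \left(U{\left(-31 \right)} + 825\right) = \frac{1}{2} - \left(-2433 - 487\right) \left(-31 + 825\right) = \frac{1}{2} - \left(-2920\right) 794 = \frac{1}{2} - -2318480 = \frac{1}{2} + 2318480 = \frac{4636961}{2}$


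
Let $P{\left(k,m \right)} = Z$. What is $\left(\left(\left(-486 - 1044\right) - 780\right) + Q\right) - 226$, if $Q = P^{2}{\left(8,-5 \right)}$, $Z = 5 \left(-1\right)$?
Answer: $-2511$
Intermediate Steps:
$Z = -5$
$P{\left(k,m \right)} = -5$
$Q = 25$ ($Q = \left(-5\right)^{2} = 25$)
$\left(\left(\left(-486 - 1044\right) - 780\right) + Q\right) - 226 = \left(\left(\left(-486 - 1044\right) - 780\right) + 25\right) - 226 = \left(\left(-1530 - 780\right) + 25\right) - 226 = \left(-2310 + 25\right) - 226 = -2285 - 226 = -2511$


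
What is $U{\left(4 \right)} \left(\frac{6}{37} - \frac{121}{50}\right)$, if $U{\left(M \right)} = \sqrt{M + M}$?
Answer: $- \frac{4177 \sqrt{2}}{925} \approx -6.3861$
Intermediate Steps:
$U{\left(M \right)} = \sqrt{2} \sqrt{M}$ ($U{\left(M \right)} = \sqrt{2 M} = \sqrt{2} \sqrt{M}$)
$U{\left(4 \right)} \left(\frac{6}{37} - \frac{121}{50}\right) = \sqrt{2} \sqrt{4} \left(\frac{6}{37} - \frac{121}{50}\right) = \sqrt{2} \cdot 2 \left(6 \cdot \frac{1}{37} - \frac{121}{50}\right) = 2 \sqrt{2} \left(\frac{6}{37} - \frac{121}{50}\right) = 2 \sqrt{2} \left(- \frac{4177}{1850}\right) = - \frac{4177 \sqrt{2}}{925}$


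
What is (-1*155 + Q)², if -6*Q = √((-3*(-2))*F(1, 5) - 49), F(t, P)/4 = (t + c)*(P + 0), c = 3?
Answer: (930 + √431)²/36 ≈ 25110.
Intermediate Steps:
F(t, P) = 4*P*(3 + t) (F(t, P) = 4*((t + 3)*(P + 0)) = 4*((3 + t)*P) = 4*(P*(3 + t)) = 4*P*(3 + t))
Q = -√431/6 (Q = -√((-3*(-2))*(4*5*(3 + 1)) - 49)/6 = -√(6*(4*5*4) - 49)/6 = -√(6*80 - 49)/6 = -√(480 - 49)/6 = -√431/6 ≈ -3.4601)
(-1*155 + Q)² = (-1*155 - √431/6)² = (-155 - √431/6)²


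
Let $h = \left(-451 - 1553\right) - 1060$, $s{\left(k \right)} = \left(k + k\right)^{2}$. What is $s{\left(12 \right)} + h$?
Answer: $-2488$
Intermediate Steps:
$s{\left(k \right)} = 4 k^{2}$ ($s{\left(k \right)} = \left(2 k\right)^{2} = 4 k^{2}$)
$h = -3064$ ($h = -2004 - 1060 = -3064$)
$s{\left(12 \right)} + h = 4 \cdot 12^{2} - 3064 = 4 \cdot 144 - 3064 = 576 - 3064 = -2488$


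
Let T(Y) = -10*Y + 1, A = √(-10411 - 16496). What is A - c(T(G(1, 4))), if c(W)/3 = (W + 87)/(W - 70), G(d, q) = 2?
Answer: 204/89 + I*√26907 ≈ 2.2921 + 164.03*I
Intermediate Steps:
A = I*√26907 (A = √(-26907) = I*√26907 ≈ 164.03*I)
T(Y) = 1 - 10*Y
c(W) = 3*(87 + W)/(-70 + W) (c(W) = 3*((W + 87)/(W - 70)) = 3*((87 + W)/(-70 + W)) = 3*(87 + W)/(-70 + W))
A - c(T(G(1, 4))) = I*√26907 - 3*(87 + (1 - 10*2))/(-70 + (1 - 10*2)) = I*√26907 - 3*(87 + (1 - 20))/(-70 + (1 - 20)) = I*√26907 - 3*(87 - 19)/(-70 - 19) = I*√26907 - 3*68/(-89) = I*√26907 - 3*(-1)*68/89 = I*√26907 - 1*(-204/89) = I*√26907 + 204/89 = 204/89 + I*√26907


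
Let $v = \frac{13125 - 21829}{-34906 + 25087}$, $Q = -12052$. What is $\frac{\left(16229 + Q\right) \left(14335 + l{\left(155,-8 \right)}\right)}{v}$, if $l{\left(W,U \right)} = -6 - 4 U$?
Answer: $\frac{589001522643}{8704} \approx 6.767 \cdot 10^{7}$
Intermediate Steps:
$v = \frac{8704}{9819}$ ($v = - \frac{8704}{-9819} = \left(-8704\right) \left(- \frac{1}{9819}\right) = \frac{8704}{9819} \approx 0.88645$)
$\frac{\left(16229 + Q\right) \left(14335 + l{\left(155,-8 \right)}\right)}{v} = \frac{\left(16229 - 12052\right) \left(14335 - -26\right)}{\frac{8704}{9819}} = 4177 \left(14335 + \left(-6 + 32\right)\right) \frac{9819}{8704} = 4177 \left(14335 + 26\right) \frac{9819}{8704} = 4177 \cdot 14361 \cdot \frac{9819}{8704} = 59985897 \cdot \frac{9819}{8704} = \frac{589001522643}{8704}$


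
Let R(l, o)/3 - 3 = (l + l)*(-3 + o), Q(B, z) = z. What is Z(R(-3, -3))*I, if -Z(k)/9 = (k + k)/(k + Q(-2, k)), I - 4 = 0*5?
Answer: -36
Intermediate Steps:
I = 4 (I = 4 + 0*5 = 4 + 0 = 4)
R(l, o) = 9 + 6*l*(-3 + o) (R(l, o) = 9 + 3*((l + l)*(-3 + o)) = 9 + 3*((2*l)*(-3 + o)) = 9 + 3*(2*l*(-3 + o)) = 9 + 6*l*(-3 + o))
Z(k) = -9 (Z(k) = -9*(k + k)/(k + k) = -9*2*k/(2*k) = -9*2*k*1/(2*k) = -9*1 = -9)
Z(R(-3, -3))*I = -9*4 = -36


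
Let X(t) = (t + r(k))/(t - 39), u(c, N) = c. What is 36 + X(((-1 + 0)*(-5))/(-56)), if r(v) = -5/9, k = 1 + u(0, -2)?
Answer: 709561/19701 ≈ 36.016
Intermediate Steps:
k = 1 (k = 1 + 0 = 1)
r(v) = -5/9 (r(v) = -5*⅑ = -5/9)
X(t) = (-5/9 + t)/(-39 + t) (X(t) = (t - 5/9)/(t - 39) = (-5/9 + t)/(-39 + t))
36 + X(((-1 + 0)*(-5))/(-56)) = 36 + (-5/9 + ((-1 + 0)*(-5))/(-56))/(-39 + ((-1 + 0)*(-5))/(-56)) = 36 + (-5/9 - 1*(-5)*(-1/56))/(-39 - 1*(-5)*(-1/56)) = 36 + (-5/9 + 5*(-1/56))/(-39 + 5*(-1/56)) = 36 + (-5/9 - 5/56)/(-39 - 5/56) = 36 - 325/504/(-2189/56) = 36 - 56/2189*(-325/504) = 36 + 325/19701 = 709561/19701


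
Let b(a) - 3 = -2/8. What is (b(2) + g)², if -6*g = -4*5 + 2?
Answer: 529/16 ≈ 33.063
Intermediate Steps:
b(a) = 11/4 (b(a) = 3 - 2/8 = 3 - 2*⅛ = 3 - ¼ = 11/4)
g = 3 (g = -(-4*5 + 2)/6 = -(-20 + 2)/6 = -⅙*(-18) = 3)
(b(2) + g)² = (11/4 + 3)² = (23/4)² = 529/16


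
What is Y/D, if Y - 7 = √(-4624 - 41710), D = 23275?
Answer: 1/3325 + I*√46334/23275 ≈ 0.00030075 + 0.0092483*I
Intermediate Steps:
Y = 7 + I*√46334 (Y = 7 + √(-4624 - 41710) = 7 + √(-46334) = 7 + I*√46334 ≈ 7.0 + 215.25*I)
Y/D = (7 + I*√46334)/23275 = (7 + I*√46334)*(1/23275) = 1/3325 + I*√46334/23275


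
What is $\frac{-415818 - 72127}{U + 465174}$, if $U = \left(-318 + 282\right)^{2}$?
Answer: $- \frac{97589}{93294} \approx -1.046$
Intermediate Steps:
$U = 1296$ ($U = \left(-36\right)^{2} = 1296$)
$\frac{-415818 - 72127}{U + 465174} = \frac{-415818 - 72127}{1296 + 465174} = \frac{-415818 - 72127}{466470} = \left(-487945\right) \frac{1}{466470} = - \frac{97589}{93294}$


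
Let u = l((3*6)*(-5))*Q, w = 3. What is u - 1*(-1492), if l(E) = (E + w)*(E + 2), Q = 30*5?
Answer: 1149892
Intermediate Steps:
Q = 150
l(E) = (2 + E)*(3 + E) (l(E) = (E + 3)*(E + 2) = (3 + E)*(2 + E) = (2 + E)*(3 + E))
u = 1148400 (u = (6 + ((3*6)*(-5))² + 5*((3*6)*(-5)))*150 = (6 + (18*(-5))² + 5*(18*(-5)))*150 = (6 + (-90)² + 5*(-90))*150 = (6 + 8100 - 450)*150 = 7656*150 = 1148400)
u - 1*(-1492) = 1148400 - 1*(-1492) = 1148400 + 1492 = 1149892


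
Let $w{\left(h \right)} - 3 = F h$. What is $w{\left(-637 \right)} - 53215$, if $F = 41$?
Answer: $-79329$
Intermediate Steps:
$w{\left(h \right)} = 3 + 41 h$
$w{\left(-637 \right)} - 53215 = \left(3 + 41 \left(-637\right)\right) - 53215 = \left(3 - 26117\right) - 53215 = -26114 - 53215 = -79329$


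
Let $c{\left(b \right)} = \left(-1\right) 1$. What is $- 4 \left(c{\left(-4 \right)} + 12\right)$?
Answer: $-44$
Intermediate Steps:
$c{\left(b \right)} = -1$
$- 4 \left(c{\left(-4 \right)} + 12\right) = - 4 \left(-1 + 12\right) = \left(-4\right) 11 = -44$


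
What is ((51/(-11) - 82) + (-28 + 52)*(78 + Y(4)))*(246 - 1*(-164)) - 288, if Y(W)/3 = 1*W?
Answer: 9347702/11 ≈ 8.4979e+5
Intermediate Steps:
Y(W) = 3*W (Y(W) = 3*(1*W) = 3*W)
((51/(-11) - 82) + (-28 + 52)*(78 + Y(4)))*(246 - 1*(-164)) - 288 = ((51/(-11) - 82) + (-28 + 52)*(78 + 3*4))*(246 - 1*(-164)) - 288 = ((51*(-1/11) - 82) + 24*(78 + 12))*(246 + 164) - 288 = ((-51/11 - 82) + 24*90)*410 - 288 = (-953/11 + 2160)*410 - 288 = (22807/11)*410 - 288 = 9350870/11 - 288 = 9347702/11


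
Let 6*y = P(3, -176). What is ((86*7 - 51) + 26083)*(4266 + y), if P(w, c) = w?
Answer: 113633961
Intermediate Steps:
y = 1/2 (y = (1/6)*3 = 1/2 ≈ 0.50000)
((86*7 - 51) + 26083)*(4266 + y) = ((86*7 - 51) + 26083)*(4266 + 1/2) = ((602 - 51) + 26083)*(8533/2) = (551 + 26083)*(8533/2) = 26634*(8533/2) = 113633961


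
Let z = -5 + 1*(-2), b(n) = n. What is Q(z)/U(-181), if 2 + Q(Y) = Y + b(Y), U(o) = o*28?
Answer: 4/1267 ≈ 0.0031571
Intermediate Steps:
U(o) = 28*o
z = -7 (z = -5 - 2 = -7)
Q(Y) = -2 + 2*Y (Q(Y) = -2 + (Y + Y) = -2 + 2*Y)
Q(z)/U(-181) = (-2 + 2*(-7))/((28*(-181))) = (-2 - 14)/(-5068) = -16*(-1/5068) = 4/1267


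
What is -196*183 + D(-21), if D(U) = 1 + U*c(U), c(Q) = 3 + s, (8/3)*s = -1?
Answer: -287377/8 ≈ -35922.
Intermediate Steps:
s = -3/8 (s = (3/8)*(-1) = -3/8 ≈ -0.37500)
c(Q) = 21/8 (c(Q) = 3 - 3/8 = 21/8)
D(U) = 1 + 21*U/8 (D(U) = 1 + U*(21/8) = 1 + 21*U/8)
-196*183 + D(-21) = -196*183 + (1 + (21/8)*(-21)) = -35868 + (1 - 441/8) = -35868 - 433/8 = -287377/8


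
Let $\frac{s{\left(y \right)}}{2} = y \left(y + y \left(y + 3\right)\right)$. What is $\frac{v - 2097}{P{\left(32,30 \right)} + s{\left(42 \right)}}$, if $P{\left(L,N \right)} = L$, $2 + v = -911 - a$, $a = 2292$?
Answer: $- \frac{2651}{81160} \approx -0.032664$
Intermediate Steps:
$v = -3205$ ($v = -2 - 3203 = -3205$)
$s{\left(y \right)} = 2 y \left(y + y \left(3 + y\right)\right)$ ($s{\left(y \right)} = 2 y \left(y + y \left(y + 3\right)\right) = 2 y \left(y + y \left(3 + y\right)\right)$)
$\frac{v - 2097}{P{\left(32,30 \right)} + s{\left(42 \right)}} = \frac{-3205 - 2097}{32 + 2 \cdot 42^{2} \left(4 + 42\right)} = - \frac{5302}{32 + 2 \cdot 1764 \cdot 46} = - \frac{5302}{32 + 162288} = - \frac{5302}{162320} = \left(-5302\right) \frac{1}{162320} = - \frac{2651}{81160}$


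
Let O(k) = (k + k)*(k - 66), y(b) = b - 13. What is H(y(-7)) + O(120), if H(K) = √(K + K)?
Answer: 12960 + 2*I*√10 ≈ 12960.0 + 6.3246*I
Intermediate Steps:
y(b) = -13 + b
H(K) = √2*√K (H(K) = √(2*K) = √2*√K)
O(k) = 2*k*(-66 + k) (O(k) = (2*k)*(-66 + k) = 2*k*(-66 + k))
H(y(-7)) + O(120) = √2*√(-13 - 7) + 2*120*(-66 + 120) = √2*√(-20) + 2*120*54 = √2*(2*I*√5) + 12960 = 2*I*√10 + 12960 = 12960 + 2*I*√10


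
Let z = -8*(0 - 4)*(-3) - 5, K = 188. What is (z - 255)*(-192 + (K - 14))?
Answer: 6408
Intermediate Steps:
z = -101 (z = -(-32)*(-3) - 5 = -8*12 - 5 = -96 - 5 = -101)
(z - 255)*(-192 + (K - 14)) = (-101 - 255)*(-192 + (188 - 14)) = -356*(-192 + 174) = -356*(-18) = 6408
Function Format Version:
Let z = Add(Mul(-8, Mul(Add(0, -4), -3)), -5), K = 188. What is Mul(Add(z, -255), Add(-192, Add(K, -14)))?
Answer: 6408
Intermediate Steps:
z = -101 (z = Add(Mul(-8, Mul(-4, -3)), -5) = Add(Mul(-8, 12), -5) = Add(-96, -5) = -101)
Mul(Add(z, -255), Add(-192, Add(K, -14))) = Mul(Add(-101, -255), Add(-192, Add(188, -14))) = Mul(-356, Add(-192, 174)) = Mul(-356, -18) = 6408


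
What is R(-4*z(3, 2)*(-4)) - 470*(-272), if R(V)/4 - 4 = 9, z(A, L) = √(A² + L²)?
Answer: 127892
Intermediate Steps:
R(V) = 52 (R(V) = 16 + 4*9 = 16 + 36 = 52)
R(-4*z(3, 2)*(-4)) - 470*(-272) = 52 - 470*(-272) = 52 + 127840 = 127892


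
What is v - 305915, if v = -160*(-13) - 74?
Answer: -303909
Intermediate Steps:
v = 2006 (v = 2080 - 74 = 2006)
v - 305915 = 2006 - 305915 = -303909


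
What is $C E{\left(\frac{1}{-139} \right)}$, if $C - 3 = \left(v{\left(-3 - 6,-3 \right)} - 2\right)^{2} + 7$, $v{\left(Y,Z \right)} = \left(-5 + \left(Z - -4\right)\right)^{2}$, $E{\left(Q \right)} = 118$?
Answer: $24308$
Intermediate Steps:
$v{\left(Y,Z \right)} = \left(-1 + Z\right)^{2}$ ($v{\left(Y,Z \right)} = \left(-5 + \left(Z + 4\right)\right)^{2} = \left(-5 + \left(4 + Z\right)\right)^{2} = \left(-1 + Z\right)^{2}$)
$C = 206$ ($C = 3 + \left(\left(\left(-1 - 3\right)^{2} - 2\right)^{2} + 7\right) = 3 + \left(\left(\left(-4\right)^{2} - 2\right)^{2} + 7\right) = 3 + \left(\left(16 - 2\right)^{2} + 7\right) = 3 + \left(14^{2} + 7\right) = 3 + \left(196 + 7\right) = 3 + 203 = 206$)
$C E{\left(\frac{1}{-139} \right)} = 206 \cdot 118 = 24308$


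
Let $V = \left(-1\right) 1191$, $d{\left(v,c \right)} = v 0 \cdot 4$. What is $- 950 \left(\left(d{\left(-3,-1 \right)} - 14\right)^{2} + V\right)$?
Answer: $945250$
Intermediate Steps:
$d{\left(v,c \right)} = 0$ ($d{\left(v,c \right)} = 0 \cdot 4 = 0$)
$V = -1191$
$- 950 \left(\left(d{\left(-3,-1 \right)} - 14\right)^{2} + V\right) = - 950 \left(\left(0 - 14\right)^{2} - 1191\right) = - 950 \left(\left(-14\right)^{2} - 1191\right) = - 950 \left(196 - 1191\right) = \left(-950\right) \left(-995\right) = 945250$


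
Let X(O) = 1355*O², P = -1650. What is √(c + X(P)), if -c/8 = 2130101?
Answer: 2*√917986673 ≈ 60597.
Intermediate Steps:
c = -17040808 (c = -8*2130101 = -17040808)
√(c + X(P)) = √(-17040808 + 1355*(-1650)²) = √(-17040808 + 1355*2722500) = √(-17040808 + 3688987500) = √3671946692 = 2*√917986673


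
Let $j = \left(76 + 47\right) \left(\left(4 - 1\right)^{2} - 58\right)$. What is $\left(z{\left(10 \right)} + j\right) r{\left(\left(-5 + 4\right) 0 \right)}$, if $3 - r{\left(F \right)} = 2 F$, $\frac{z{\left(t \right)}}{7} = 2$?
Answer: $-18039$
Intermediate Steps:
$z{\left(t \right)} = 14$ ($z{\left(t \right)} = 7 \cdot 2 = 14$)
$r{\left(F \right)} = 3 - 2 F$
$j = -6027$ ($j = 123 \left(3^{2} - 58\right) = 123 \left(9 - 58\right) = 123 \left(-49\right) = -6027$)
$\left(z{\left(10 \right)} + j\right) r{\left(\left(-5 + 4\right) 0 \right)} = \left(14 - 6027\right) \left(3 - 2 \left(-5 + 4\right) 0\right) = - 6013 \left(3 - 2 \left(\left(-1\right) 0\right)\right) = - 6013 \left(3 - 0\right) = - 6013 \left(3 + 0\right) = \left(-6013\right) 3 = -18039$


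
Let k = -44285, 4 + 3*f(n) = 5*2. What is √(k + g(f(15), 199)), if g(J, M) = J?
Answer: I*√44283 ≈ 210.44*I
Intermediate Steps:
f(n) = 2 (f(n) = -4/3 + (5*2)/3 = -4/3 + (⅓)*10 = -4/3 + 10/3 = 2)
√(k + g(f(15), 199)) = √(-44285 + 2) = √(-44283) = I*√44283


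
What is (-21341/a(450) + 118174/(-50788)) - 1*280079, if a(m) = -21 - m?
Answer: -3349391501969/11960574 ≈ -2.8004e+5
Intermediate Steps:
(-21341/a(450) + 118174/(-50788)) - 1*280079 = (-21341/(-21 - 1*450) + 118174/(-50788)) - 1*280079 = (-21341/(-21 - 450) + 118174*(-1/50788)) - 280079 = (-21341/(-471) - 59087/25394) - 280079 = (-21341*(-1/471) - 59087/25394) - 280079 = (21341/471 - 59087/25394) - 280079 = 514103377/11960574 - 280079 = -3349391501969/11960574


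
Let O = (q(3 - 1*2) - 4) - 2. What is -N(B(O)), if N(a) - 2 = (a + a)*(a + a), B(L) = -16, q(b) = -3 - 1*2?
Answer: -1026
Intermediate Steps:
q(b) = -5 (q(b) = -3 - 2 = -5)
O = -11 (O = (-5 - 4) - 2 = -9 - 2 = -11)
N(a) = 2 + 4*a² (N(a) = 2 + (a + a)*(a + a) = 2 + (2*a)*(2*a) = 2 + 4*a²)
-N(B(O)) = -(2 + 4*(-16)²) = -(2 + 4*256) = -(2 + 1024) = -1*1026 = -1026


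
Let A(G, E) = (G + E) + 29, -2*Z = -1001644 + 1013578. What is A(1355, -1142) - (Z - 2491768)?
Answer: 2497977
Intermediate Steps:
Z = -5967 (Z = -(-1001644 + 1013578)/2 = -½*11934 = -5967)
A(G, E) = 29 + E + G (A(G, E) = (E + G) + 29 = 29 + E + G)
A(1355, -1142) - (Z - 2491768) = (29 - 1142 + 1355) - (-5967 - 2491768) = 242 - 1*(-2497735) = 242 + 2497735 = 2497977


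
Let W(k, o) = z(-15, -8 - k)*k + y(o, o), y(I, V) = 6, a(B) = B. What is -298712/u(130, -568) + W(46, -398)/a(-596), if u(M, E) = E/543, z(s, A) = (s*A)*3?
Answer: 6038004543/21158 ≈ 2.8538e+5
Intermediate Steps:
z(s, A) = 3*A*s (z(s, A) = (A*s)*3 = 3*A*s)
u(M, E) = E/543 (u(M, E) = E*(1/543) = E/543)
W(k, o) = 6 + k*(360 + 45*k) (W(k, o) = (3*(-8 - k)*(-15))*k + 6 = (360 + 45*k)*k + 6 = k*(360 + 45*k) + 6 = 6 + k*(360 + 45*k))
-298712/u(130, -568) + W(46, -398)/a(-596) = -298712/((1/543)*(-568)) + (6 + 45*46*(8 + 46))/(-596) = -298712/(-568/543) + (6 + 45*46*54)*(-1/596) = -298712*(-543/568) + (6 + 111780)*(-1/596) = 20275077/71 + 111786*(-1/596) = 20275077/71 - 55893/298 = 6038004543/21158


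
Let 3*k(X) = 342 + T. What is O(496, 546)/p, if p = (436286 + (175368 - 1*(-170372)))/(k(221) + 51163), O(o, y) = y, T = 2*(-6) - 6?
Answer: 1999569/55859 ≈ 35.797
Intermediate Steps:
T = -18 (T = -12 - 6 = -18)
k(X) = 108 (k(X) = (342 - 18)/3 = (1/3)*324 = 108)
p = 782026/51271 (p = (436286 + (175368 - 1*(-170372)))/(108 + 51163) = (436286 + (175368 + 170372))/51271 = (436286 + 345740)*(1/51271) = 782026*(1/51271) = 782026/51271 ≈ 15.253)
O(496, 546)/p = 546/(782026/51271) = 546*(51271/782026) = 1999569/55859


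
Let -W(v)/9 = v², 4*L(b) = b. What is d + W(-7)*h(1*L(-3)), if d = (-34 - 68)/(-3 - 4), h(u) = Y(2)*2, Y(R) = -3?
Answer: 18624/7 ≈ 2660.6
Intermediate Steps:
L(b) = b/4
W(v) = -9*v²
h(u) = -6 (h(u) = -3*2 = -6)
d = 102/7 (d = -102/(-7) = -102*(-⅐) = 102/7 ≈ 14.571)
d + W(-7)*h(1*L(-3)) = 102/7 - 9*(-7)²*(-6) = 102/7 - 9*49*(-6) = 102/7 - 441*(-6) = 102/7 + 2646 = 18624/7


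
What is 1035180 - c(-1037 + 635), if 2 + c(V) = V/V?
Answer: 1035181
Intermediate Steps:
c(V) = -1 (c(V) = -2 + V/V = -2 + 1 = -1)
1035180 - c(-1037 + 635) = 1035180 - 1*(-1) = 1035180 + 1 = 1035181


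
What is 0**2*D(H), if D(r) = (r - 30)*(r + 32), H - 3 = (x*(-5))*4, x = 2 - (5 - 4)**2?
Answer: 0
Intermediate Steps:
x = 1 (x = 2 - 1*1**2 = 2 - 1*1 = 2 - 1 = 1)
H = -17 (H = 3 + (1*(-5))*4 = 3 - 5*4 = 3 - 20 = -17)
D(r) = (-30 + r)*(32 + r)
0**2*D(H) = 0**2*(-960 + (-17)**2 + 2*(-17)) = 0*(-960 + 289 - 34) = 0*(-705) = 0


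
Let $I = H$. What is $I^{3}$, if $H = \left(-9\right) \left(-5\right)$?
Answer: $91125$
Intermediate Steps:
$H = 45$
$I = 45$
$I^{3} = 45^{3} = 91125$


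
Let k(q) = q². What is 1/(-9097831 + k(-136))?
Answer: -1/9079335 ≈ -1.1014e-7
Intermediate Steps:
1/(-9097831 + k(-136)) = 1/(-9097831 + (-136)²) = 1/(-9097831 + 18496) = 1/(-9079335) = -1/9079335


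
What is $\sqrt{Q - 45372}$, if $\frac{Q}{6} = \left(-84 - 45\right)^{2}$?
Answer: $\sqrt{54474} \approx 233.4$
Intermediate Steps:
$Q = 99846$ ($Q = 6 \left(-84 - 45\right)^{2} = 6 \left(-129\right)^{2} = 6 \cdot 16641 = 99846$)
$\sqrt{Q - 45372} = \sqrt{99846 - 45372} = \sqrt{54474}$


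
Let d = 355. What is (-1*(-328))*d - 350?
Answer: 116090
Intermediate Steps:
(-1*(-328))*d - 350 = -1*(-328)*355 - 350 = 328*355 - 350 = 116440 - 350 = 116090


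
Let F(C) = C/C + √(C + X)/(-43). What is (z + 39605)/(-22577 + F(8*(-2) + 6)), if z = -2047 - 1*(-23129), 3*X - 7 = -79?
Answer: -74507614632/27717367937 + 2609541*I*√34/942390509858 ≈ -2.6881 + 1.6146e-5*I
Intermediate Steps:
X = -24 (X = 7/3 + (⅓)*(-79) = 7/3 - 79/3 = -24)
F(C) = 1 - √(-24 + C)/43 (F(C) = C/C + √(C - 24)/(-43) = 1 + √(-24 + C)*(-1/43) = 1 - √(-24 + C)/43)
z = 21082 (z = -2047 + 23129 = 21082)
(z + 39605)/(-22577 + F(8*(-2) + 6)) = (21082 + 39605)/(-22577 + (1 - √(-24 + (8*(-2) + 6))/43)) = 60687/(-22577 + (1 - √(-24 + (-16 + 6))/43)) = 60687/(-22577 + (1 - √(-24 - 10)/43)) = 60687/(-22577 + (1 - I*√34/43)) = 60687/(-22576 - I*√34/43)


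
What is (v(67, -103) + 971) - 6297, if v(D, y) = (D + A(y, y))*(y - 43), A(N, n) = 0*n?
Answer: -15108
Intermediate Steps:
A(N, n) = 0
v(D, y) = D*(-43 + y) (v(D, y) = (D + 0)*(y - 43) = D*(-43 + y))
(v(67, -103) + 971) - 6297 = (67*(-43 - 103) + 971) - 6297 = (67*(-146) + 971) - 6297 = (-9782 + 971) - 6297 = -8811 - 6297 = -15108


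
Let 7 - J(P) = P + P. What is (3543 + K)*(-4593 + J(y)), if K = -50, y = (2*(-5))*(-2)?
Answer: -16158618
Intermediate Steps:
y = 20 (y = -10*(-2) = 20)
J(P) = 7 - 2*P (J(P) = 7 - (P + P) = 7 - 2*P)
(3543 + K)*(-4593 + J(y)) = (3543 - 50)*(-4593 + (7 - 2*20)) = 3493*(-4593 + (7 - 40)) = 3493*(-4593 - 33) = 3493*(-4626) = -16158618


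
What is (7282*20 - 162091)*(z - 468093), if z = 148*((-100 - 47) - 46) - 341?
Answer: 8176114098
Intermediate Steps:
z = -28905 (z = 148*(-147 - 46) - 341 = 148*(-193) - 341 = -28564 - 341 = -28905)
(7282*20 - 162091)*(z - 468093) = (7282*20 - 162091)*(-28905 - 468093) = (145640 - 162091)*(-496998) = -16451*(-496998) = 8176114098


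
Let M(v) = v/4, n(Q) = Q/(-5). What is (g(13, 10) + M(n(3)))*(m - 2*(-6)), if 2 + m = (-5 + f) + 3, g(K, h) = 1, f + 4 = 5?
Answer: 153/20 ≈ 7.6500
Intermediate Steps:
f = 1 (f = -4 + 5 = 1)
n(Q) = -Q/5 (n(Q) = Q*(-1/5) = -Q/5)
M(v) = v/4 (M(v) = v*(1/4) = v/4)
m = -3 (m = -2 + ((-5 + 1) + 3) = -2 + (-4 + 3) = -2 - 1 = -3)
(g(13, 10) + M(n(3)))*(m - 2*(-6)) = (1 + (-1/5*3)/4)*(-3 - 2*(-6)) = (1 + (1/4)*(-3/5))*(-3 + 12) = (1 - 3/20)*9 = (17/20)*9 = 153/20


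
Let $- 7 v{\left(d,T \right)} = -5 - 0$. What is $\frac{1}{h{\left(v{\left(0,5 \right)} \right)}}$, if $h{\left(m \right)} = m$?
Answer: $\frac{7}{5} \approx 1.4$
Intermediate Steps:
$v{\left(d,T \right)} = \frac{5}{7}$ ($v{\left(d,T \right)} = - \frac{-5 - 0}{7} = - \frac{-5 + 0}{7} = \left(- \frac{1}{7}\right) \left(-5\right) = \frac{5}{7}$)
$\frac{1}{h{\left(v{\left(0,5 \right)} \right)}} = \frac{1}{\frac{5}{7}} = \frac{7}{5}$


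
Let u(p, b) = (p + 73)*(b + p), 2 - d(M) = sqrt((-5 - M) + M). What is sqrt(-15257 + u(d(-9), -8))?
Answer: sqrt(-15712 - 69*I*sqrt(5)) ≈ 0.6154 - 125.35*I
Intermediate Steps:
d(M) = 2 - I*sqrt(5) (d(M) = 2 - sqrt((-5 - M) + M) = 2 - sqrt(-5) = 2 - I*sqrt(5))
u(p, b) = (73 + p)*(b + p)
sqrt(-15257 + u(d(-9), -8)) = sqrt(-15257 + ((2 - I*sqrt(5))**2 + 73*(-8) + 73*(2 - I*sqrt(5)) - 8*(2 - I*sqrt(5)))) = sqrt(-15257 + ((2 - I*sqrt(5))**2 - 584 + (146 - 73*I*sqrt(5)) + (-16 + 8*I*sqrt(5)))) = sqrt(-15257 + (-454 + (2 - I*sqrt(5))**2 - 65*I*sqrt(5))) = sqrt(-15711 + (2 - I*sqrt(5))**2 - 65*I*sqrt(5))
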